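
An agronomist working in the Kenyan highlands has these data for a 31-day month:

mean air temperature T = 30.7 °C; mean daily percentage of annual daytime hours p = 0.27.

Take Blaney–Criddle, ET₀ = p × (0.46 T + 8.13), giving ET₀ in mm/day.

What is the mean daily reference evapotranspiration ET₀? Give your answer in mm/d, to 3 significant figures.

6.01 mm/d

ET₀ = 0.27 × (0.46 × 30.7 + 8.13) = 0.27 × 22.252 = 6.0080 mm/d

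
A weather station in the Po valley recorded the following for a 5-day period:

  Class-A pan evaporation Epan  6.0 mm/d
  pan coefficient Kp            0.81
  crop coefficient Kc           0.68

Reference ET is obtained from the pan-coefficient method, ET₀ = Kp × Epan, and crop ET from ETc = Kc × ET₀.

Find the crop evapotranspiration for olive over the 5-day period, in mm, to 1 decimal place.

ET₀ = 0.81 × 6.0 = 4.8600 mm/d
ETc = Kc × ET₀ = 0.68 × 4.8600 = 3.3048 mm/d
Over 5 days: 3.3048 × 5 = 16.524 mm

16.5 mm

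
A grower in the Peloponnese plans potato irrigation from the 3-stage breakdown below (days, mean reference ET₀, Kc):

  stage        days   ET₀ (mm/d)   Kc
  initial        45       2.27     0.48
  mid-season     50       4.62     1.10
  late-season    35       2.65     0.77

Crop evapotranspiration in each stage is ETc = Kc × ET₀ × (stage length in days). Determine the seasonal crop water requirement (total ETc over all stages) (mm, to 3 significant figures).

initial: 0.48 × 2.27 × 45 = 49.03 mm
mid-season: 1.10 × 4.62 × 50 = 254.10 mm
late-season: 0.77 × 2.65 × 35 = 71.42 mm
Seasonal total = 374.55 mm

375 mm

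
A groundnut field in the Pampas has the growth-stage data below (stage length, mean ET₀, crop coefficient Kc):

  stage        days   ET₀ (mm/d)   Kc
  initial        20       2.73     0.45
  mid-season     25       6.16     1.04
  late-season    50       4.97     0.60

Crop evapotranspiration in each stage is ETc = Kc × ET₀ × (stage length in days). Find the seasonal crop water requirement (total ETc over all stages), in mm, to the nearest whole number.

initial: 0.45 × 2.73 × 20 = 24.57 mm
mid-season: 1.04 × 6.16 × 25 = 160.16 mm
late-season: 0.60 × 4.97 × 50 = 149.10 mm
Seasonal total = 333.83 mm

334 mm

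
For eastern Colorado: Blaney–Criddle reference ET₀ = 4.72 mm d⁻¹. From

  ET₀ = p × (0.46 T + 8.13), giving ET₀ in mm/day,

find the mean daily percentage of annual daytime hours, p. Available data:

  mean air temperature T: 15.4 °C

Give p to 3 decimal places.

0.310

p = ET₀ / (0.46 T + 8.13) = 4.72 / (0.46 × 15.4 + 8.13) = 4.72 / 15.214 = 0.3102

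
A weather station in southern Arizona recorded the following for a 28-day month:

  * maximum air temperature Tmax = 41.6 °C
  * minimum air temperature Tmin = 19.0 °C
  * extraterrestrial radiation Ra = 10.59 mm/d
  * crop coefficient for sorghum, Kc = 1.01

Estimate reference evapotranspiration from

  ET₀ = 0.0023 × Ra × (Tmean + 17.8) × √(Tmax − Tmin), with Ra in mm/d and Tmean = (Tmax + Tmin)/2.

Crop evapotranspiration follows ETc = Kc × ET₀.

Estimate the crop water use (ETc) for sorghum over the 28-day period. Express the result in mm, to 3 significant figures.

158 mm

Tmean = (41.6 + 19.0)/2 = 30.30 °C
ET₀ = 0.0023 × 10.59 × (30.30 + 17.8) × √22.6 = 0.0023 × 10.59 × 48.10 × 4.7539 = 5.5695 mm/d
ETc = Kc × ET₀ = 1.01 × 5.5695 = 5.6252 mm/d
Over 28 days: 5.6252 × 28 = 157.506 mm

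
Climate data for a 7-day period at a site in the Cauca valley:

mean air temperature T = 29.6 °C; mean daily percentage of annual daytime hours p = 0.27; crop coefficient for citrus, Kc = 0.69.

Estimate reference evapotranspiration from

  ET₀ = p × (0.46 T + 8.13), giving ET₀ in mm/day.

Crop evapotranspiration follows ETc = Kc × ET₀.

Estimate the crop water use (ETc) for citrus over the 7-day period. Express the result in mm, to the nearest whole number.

ET₀ = 0.27 × (0.46 × 29.6 + 8.13) = 0.27 × 21.746 = 5.8714 mm/d
ETc = Kc × ET₀ = 0.69 × 5.8714 = 4.0513 mm/d
Over 7 days: 4.0513 × 7 = 28.359 mm

28 mm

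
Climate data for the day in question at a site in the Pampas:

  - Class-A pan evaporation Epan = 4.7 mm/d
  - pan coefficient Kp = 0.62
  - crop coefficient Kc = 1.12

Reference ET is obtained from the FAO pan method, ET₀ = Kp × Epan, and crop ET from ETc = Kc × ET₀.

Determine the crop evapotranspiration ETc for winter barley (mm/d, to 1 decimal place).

3.3 mm/d

ET₀ = 0.62 × 4.7 = 2.9140 mm/d
ETc = Kc × ET₀ = 1.12 × 2.9140 = 3.2637 mm/d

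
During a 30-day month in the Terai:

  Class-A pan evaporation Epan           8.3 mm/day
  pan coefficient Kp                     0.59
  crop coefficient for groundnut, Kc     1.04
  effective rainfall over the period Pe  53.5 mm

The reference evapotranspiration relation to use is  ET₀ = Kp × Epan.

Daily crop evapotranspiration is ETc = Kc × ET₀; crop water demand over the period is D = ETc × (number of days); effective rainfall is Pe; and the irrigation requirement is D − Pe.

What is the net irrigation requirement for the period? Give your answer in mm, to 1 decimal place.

ET₀ = 0.59 × 8.3 = 4.8970 mm/d
ETc = Kc × ET₀ = 1.04 × 4.8970 = 5.0929 mm/d
Crop demand D = ETc × 30 d = 5.0929 × 30 = 152.787 mm
D − Pe = 152.787 − 53.5 = 99.287 mm

99.3 mm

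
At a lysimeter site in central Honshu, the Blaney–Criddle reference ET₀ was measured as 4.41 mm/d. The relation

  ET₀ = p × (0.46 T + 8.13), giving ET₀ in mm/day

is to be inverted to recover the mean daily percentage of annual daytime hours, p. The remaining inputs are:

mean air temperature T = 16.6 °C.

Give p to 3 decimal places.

0.280

p = ET₀ / (0.46 T + 8.13) = 4.41 / (0.46 × 16.6 + 8.13) = 4.41 / 15.766 = 0.2797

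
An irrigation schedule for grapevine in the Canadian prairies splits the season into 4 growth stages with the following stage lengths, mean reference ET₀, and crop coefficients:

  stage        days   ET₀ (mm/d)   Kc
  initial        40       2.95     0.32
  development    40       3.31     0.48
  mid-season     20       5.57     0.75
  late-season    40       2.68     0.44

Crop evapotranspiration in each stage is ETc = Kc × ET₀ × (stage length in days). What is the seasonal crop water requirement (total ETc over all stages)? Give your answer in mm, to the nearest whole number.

232 mm

initial: 0.32 × 2.95 × 40 = 37.76 mm
development: 0.48 × 3.31 × 40 = 63.55 mm
mid-season: 0.75 × 5.57 × 20 = 83.55 mm
late-season: 0.44 × 2.68 × 40 = 47.17 mm
Seasonal total = 232.03 mm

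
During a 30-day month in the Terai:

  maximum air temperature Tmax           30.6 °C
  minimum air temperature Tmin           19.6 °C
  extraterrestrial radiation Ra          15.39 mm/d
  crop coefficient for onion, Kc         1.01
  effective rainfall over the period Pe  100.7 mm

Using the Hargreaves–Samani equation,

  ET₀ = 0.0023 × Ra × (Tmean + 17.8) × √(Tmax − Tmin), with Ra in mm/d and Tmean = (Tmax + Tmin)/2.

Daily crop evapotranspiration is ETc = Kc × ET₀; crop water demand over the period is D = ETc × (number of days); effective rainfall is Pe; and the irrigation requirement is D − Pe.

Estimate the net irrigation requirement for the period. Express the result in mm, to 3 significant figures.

51.9 mm

Tmean = (30.6 + 19.6)/2 = 25.10 °C
ET₀ = 0.0023 × 15.39 × (25.10 + 17.8) × √11.0 = 0.0023 × 15.39 × 42.90 × 3.3166 = 5.0364 mm/d
ETc = Kc × ET₀ = 1.01 × 5.0364 = 5.0868 mm/d
Crop demand D = ETc × 30 d = 5.0868 × 30 = 152.604 mm
D − Pe = 152.604 − 100.7 = 51.904 mm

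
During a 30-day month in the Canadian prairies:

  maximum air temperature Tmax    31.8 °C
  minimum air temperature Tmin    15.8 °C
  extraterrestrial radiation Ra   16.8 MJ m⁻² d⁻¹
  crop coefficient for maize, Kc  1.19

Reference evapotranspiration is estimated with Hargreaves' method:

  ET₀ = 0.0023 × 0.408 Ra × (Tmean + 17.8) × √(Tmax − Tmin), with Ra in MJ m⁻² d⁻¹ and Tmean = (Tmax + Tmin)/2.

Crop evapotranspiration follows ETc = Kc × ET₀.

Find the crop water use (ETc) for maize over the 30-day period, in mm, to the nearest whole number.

94 mm

Tmean = (31.8 + 15.8)/2 = 23.80 °C
0.408 Ra = 0.408 × 16.8 = 6.8544 mm/d equivalent
ET₀ = 0.0023 × 6.8544 × (23.80 + 17.8) × √16.0 = 0.0023 × 6.8544 × 41.60 × 4.0000 = 2.6233 mm/d
ETc = Kc × ET₀ = 1.19 × 2.6233 = 3.1217 mm/d
Over 30 days: 3.1217 × 30 = 93.651 mm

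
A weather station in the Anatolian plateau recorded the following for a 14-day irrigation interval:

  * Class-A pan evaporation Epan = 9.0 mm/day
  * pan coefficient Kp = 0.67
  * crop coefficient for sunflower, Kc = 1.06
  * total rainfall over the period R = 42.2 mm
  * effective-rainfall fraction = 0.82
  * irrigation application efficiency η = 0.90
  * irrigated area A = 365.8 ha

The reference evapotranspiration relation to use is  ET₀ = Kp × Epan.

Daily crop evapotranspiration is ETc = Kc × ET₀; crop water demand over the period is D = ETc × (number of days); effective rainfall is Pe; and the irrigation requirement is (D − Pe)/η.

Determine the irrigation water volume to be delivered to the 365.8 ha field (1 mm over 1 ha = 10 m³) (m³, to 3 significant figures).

223000 m³

ET₀ = 0.67 × 9.0 = 6.0300 mm/d
ETc = Kc × ET₀ = 1.06 × 6.0300 = 6.3918 mm/d
Crop demand D = ETc × 14 d = 6.3918 × 14 = 89.485 mm
Pe = 0.82 × 42.2 = 34.604 mm
D − Pe = 89.485 − 34.604 = 54.881 mm
Gross irrigation = 54.881 / 0.90 = 60.979 mm
Volume = 60.979 mm × 365.8 ha × 10 = 223061.2 m³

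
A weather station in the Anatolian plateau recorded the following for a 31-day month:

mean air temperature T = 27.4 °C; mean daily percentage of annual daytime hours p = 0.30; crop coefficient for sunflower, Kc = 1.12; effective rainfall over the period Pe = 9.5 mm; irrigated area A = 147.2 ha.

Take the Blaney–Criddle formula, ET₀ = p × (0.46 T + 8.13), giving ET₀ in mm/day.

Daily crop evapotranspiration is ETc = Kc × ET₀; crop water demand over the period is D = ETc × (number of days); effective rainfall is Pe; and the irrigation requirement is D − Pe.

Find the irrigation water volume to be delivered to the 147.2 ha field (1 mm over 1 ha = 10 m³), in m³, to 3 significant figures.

304000 m³

ET₀ = 0.30 × (0.46 × 27.4 + 8.13) = 0.30 × 20.734 = 6.2202 mm/d
ETc = Kc × ET₀ = 1.12 × 6.2202 = 6.9666 mm/d
Crop demand D = ETc × 31 d = 6.9666 × 31 = 215.965 mm
D − Pe = 215.965 − 9.5 = 206.465 mm
Volume = 206.465 mm × 147.2 ha × 10 = 303916.5 m³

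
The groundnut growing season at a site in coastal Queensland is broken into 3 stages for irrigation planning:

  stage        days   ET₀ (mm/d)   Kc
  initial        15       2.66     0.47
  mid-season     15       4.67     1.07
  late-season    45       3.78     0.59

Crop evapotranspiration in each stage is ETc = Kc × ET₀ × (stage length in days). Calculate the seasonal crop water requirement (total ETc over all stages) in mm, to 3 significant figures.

194 mm

initial: 0.47 × 2.66 × 15 = 18.75 mm
mid-season: 1.07 × 4.67 × 15 = 74.95 mm
late-season: 0.59 × 3.78 × 45 = 100.36 mm
Seasonal total = 194.06 mm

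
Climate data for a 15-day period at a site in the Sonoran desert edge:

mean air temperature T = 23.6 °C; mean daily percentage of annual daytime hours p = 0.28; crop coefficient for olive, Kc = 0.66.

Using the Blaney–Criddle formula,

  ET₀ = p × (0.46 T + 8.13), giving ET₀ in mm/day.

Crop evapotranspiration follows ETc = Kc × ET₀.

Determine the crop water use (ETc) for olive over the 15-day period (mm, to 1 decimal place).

52.6 mm

ET₀ = 0.28 × (0.46 × 23.6 + 8.13) = 0.28 × 18.986 = 5.3161 mm/d
ETc = Kc × ET₀ = 0.66 × 5.3161 = 3.5086 mm/d
Over 15 days: 3.5086 × 15 = 52.629 mm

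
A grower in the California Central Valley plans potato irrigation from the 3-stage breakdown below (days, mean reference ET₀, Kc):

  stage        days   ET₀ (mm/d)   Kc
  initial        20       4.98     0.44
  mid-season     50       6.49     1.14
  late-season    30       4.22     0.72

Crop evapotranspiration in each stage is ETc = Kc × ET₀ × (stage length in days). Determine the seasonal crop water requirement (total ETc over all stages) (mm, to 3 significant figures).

505 mm

initial: 0.44 × 4.98 × 20 = 43.82 mm
mid-season: 1.14 × 6.49 × 50 = 369.93 mm
late-season: 0.72 × 4.22 × 30 = 91.15 mm
Seasonal total = 504.90 mm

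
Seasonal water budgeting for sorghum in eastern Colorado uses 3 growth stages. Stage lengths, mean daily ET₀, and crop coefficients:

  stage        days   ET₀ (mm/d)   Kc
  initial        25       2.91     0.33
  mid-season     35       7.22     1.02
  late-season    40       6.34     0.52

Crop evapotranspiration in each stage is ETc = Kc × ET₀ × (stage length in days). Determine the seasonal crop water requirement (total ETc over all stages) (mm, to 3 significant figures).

initial: 0.33 × 2.91 × 25 = 24.01 mm
mid-season: 1.02 × 7.22 × 35 = 257.75 mm
late-season: 0.52 × 6.34 × 40 = 131.87 mm
Seasonal total = 413.63 mm

414 mm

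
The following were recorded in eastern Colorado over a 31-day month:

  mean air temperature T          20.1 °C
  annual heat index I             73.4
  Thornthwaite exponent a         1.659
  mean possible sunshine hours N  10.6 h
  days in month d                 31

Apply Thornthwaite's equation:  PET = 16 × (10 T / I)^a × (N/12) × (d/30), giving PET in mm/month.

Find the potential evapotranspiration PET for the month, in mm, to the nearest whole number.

78 mm

10T/I = 10 × 20.1 / 73.4 = 2.7384
(10T/I)^a = 2.7384^1.659 = 5.3187
Uncorrected PET = 16 × 5.3187 = 85.099 mm
Correction = (N/12)(d/30) = (10.6/12)(31/30) = 0.9128
PET = 85.099 × 0.9128 = 77.678 mm/month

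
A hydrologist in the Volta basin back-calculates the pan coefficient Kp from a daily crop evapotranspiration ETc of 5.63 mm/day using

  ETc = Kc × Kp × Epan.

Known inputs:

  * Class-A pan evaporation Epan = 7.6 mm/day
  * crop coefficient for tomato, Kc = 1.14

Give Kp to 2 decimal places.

0.65

ETc = Kc × Kp × Epan  ⇒  Kp = ETc / (Kc × Epan)
Kp = 5.63 / (1.14 × 7.6) = 5.63 / 8.664 = 0.6498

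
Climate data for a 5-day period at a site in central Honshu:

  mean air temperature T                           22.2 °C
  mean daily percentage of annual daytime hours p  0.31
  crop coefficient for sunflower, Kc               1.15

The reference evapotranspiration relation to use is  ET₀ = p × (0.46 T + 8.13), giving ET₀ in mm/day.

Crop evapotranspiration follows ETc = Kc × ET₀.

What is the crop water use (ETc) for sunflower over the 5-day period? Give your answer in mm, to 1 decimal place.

ET₀ = 0.31 × (0.46 × 22.2 + 8.13) = 0.31 × 18.342 = 5.6860 mm/d
ETc = Kc × ET₀ = 1.15 × 5.6860 = 6.5389 mm/d
Over 5 days: 6.5389 × 5 = 32.695 mm

32.7 mm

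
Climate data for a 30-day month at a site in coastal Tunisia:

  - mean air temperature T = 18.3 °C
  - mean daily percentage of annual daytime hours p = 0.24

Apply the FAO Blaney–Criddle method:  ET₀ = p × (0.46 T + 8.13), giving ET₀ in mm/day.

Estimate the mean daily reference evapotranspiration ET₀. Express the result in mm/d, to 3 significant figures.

3.97 mm/d

ET₀ = 0.24 × (0.46 × 18.3 + 8.13) = 0.24 × 16.548 = 3.9715 mm/d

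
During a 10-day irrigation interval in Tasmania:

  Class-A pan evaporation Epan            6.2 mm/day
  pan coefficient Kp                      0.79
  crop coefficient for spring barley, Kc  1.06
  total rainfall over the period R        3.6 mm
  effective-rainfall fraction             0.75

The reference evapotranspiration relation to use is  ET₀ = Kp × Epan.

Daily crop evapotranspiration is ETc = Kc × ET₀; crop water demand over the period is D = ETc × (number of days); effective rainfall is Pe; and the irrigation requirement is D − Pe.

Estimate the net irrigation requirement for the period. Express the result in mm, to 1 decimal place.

ET₀ = 0.79 × 6.2 = 4.8980 mm/d
ETc = Kc × ET₀ = 1.06 × 4.8980 = 5.1919 mm/d
Crop demand D = ETc × 10 d = 5.1919 × 10 = 51.919 mm
Pe = 0.75 × 3.6 = 2.700 mm
D − Pe = 51.919 − 2.700 = 49.219 mm

49.2 mm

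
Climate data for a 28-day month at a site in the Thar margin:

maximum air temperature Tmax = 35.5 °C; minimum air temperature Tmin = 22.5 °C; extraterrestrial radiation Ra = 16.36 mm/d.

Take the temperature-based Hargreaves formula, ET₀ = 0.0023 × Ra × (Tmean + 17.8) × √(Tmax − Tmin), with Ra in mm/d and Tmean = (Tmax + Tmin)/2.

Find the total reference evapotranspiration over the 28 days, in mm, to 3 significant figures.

Tmean = (35.5 + 22.5)/2 = 29.00 °C
ET₀ = 0.0023 × 16.36 × (29.00 + 17.8) × √13.0 = 0.0023 × 16.36 × 46.80 × 3.6056 = 6.3494 mm/d
Over 28 days: 6.3494 × 28 = 177.783 mm

178 mm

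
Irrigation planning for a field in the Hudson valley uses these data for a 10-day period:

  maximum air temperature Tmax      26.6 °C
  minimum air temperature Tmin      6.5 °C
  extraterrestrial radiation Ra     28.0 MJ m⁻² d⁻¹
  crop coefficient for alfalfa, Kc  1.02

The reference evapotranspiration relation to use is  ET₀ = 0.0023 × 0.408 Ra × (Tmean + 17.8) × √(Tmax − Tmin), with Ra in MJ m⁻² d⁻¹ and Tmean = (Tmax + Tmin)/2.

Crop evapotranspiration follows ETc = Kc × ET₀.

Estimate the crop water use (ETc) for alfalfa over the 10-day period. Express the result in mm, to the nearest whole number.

41 mm

Tmean = (26.6 + 6.5)/2 = 16.55 °C
0.408 Ra = 0.408 × 28.0 = 11.4240 mm/d equivalent
ET₀ = 0.0023 × 11.4240 × (16.55 + 17.8) × √20.1 = 0.0023 × 11.4240 × 34.35 × 4.4833 = 4.0464 mm/d
ETc = Kc × ET₀ = 1.02 × 4.0464 = 4.1273 mm/d
Over 10 days: 4.1273 × 10 = 41.273 mm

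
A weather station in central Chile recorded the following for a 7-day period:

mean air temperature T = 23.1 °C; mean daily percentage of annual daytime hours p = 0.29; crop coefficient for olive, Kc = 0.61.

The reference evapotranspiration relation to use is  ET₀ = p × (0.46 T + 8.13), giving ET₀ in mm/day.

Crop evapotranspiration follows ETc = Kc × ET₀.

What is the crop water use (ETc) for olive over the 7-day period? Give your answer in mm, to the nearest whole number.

ET₀ = 0.29 × (0.46 × 23.1 + 8.13) = 0.29 × 18.756 = 5.4392 mm/d
ETc = Kc × ET₀ = 0.61 × 5.4392 = 3.3179 mm/d
Over 7 days: 3.3179 × 7 = 23.225 mm

23 mm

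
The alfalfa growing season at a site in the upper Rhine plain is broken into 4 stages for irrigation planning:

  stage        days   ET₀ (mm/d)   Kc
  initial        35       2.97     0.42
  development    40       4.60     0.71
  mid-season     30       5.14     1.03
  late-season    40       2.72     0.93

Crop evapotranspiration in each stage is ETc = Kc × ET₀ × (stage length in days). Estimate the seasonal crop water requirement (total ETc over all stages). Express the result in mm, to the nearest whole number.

initial: 0.42 × 2.97 × 35 = 43.66 mm
development: 0.71 × 4.60 × 40 = 130.64 mm
mid-season: 1.03 × 5.14 × 30 = 158.83 mm
late-season: 0.93 × 2.72 × 40 = 101.18 mm
Seasonal total = 434.31 mm

434 mm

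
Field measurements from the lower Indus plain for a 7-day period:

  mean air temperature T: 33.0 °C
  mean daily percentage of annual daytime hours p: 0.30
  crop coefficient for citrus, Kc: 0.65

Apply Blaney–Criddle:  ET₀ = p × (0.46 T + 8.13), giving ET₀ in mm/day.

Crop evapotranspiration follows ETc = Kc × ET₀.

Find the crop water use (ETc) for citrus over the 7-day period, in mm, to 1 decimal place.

31.8 mm

ET₀ = 0.30 × (0.46 × 33.0 + 8.13) = 0.30 × 23.310 = 6.9930 mm/d
ETc = Kc × ET₀ = 0.65 × 6.9930 = 4.5455 mm/d
Over 7 days: 4.5455 × 7 = 31.819 mm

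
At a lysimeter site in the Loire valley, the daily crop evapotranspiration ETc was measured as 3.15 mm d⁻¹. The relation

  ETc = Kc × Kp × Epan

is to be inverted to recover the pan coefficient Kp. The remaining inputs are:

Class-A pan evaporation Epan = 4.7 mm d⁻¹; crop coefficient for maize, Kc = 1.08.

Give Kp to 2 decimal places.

ETc = Kc × Kp × Epan  ⇒  Kp = ETc / (Kc × Epan)
Kp = 3.15 / (1.08 × 4.7) = 3.15 / 5.076 = 0.6206

0.62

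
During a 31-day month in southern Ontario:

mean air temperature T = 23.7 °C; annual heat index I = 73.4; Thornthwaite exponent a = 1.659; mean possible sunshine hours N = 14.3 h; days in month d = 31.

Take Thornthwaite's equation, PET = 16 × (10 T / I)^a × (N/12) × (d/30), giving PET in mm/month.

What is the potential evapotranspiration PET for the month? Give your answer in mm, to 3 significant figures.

138 mm

10T/I = 10 × 23.7 / 73.4 = 3.2289
(10T/I)^a = 3.2289^1.659 = 6.9907
Uncorrected PET = 16 × 6.9907 = 111.851 mm
Correction = (N/12)(d/30) = (14.3/12)(31/30) = 1.2314
PET = 111.851 × 1.2314 = 137.733 mm/month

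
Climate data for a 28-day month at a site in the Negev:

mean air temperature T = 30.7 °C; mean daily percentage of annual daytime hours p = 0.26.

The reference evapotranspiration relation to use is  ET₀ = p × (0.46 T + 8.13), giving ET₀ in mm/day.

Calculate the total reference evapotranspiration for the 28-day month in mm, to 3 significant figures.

162 mm

ET₀ = 0.26 × (0.46 × 30.7 + 8.13) = 0.26 × 22.252 = 5.7855 mm/d
Monthly total = 5.7855 × 28 = 161.994 mm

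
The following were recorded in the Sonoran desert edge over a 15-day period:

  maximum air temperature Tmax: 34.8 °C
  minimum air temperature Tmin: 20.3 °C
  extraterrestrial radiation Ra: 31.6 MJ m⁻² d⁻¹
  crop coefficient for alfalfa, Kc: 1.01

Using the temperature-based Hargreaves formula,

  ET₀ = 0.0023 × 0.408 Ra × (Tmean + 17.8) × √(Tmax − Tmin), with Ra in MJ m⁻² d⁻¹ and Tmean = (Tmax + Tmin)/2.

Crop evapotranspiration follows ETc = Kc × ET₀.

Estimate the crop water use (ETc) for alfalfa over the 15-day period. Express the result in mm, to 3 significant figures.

Tmean = (34.8 + 20.3)/2 = 27.55 °C
0.408 Ra = 0.408 × 31.6 = 12.8928 mm/d equivalent
ET₀ = 0.0023 × 12.8928 × (27.55 + 17.8) × √14.5 = 0.0023 × 12.8928 × 45.35 × 3.8079 = 5.1208 mm/d
ETc = Kc × ET₀ = 1.01 × 5.1208 = 5.1720 mm/d
Over 15 days: 5.1720 × 15 = 77.580 mm

77.6 mm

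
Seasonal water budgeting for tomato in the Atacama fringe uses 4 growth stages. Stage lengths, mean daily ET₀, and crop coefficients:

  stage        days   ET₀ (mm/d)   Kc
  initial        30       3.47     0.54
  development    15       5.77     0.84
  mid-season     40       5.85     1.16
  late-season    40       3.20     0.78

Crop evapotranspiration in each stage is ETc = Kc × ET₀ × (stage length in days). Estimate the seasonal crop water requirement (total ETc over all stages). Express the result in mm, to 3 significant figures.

500 mm

initial: 0.54 × 3.47 × 30 = 56.21 mm
development: 0.84 × 5.77 × 15 = 72.70 mm
mid-season: 1.16 × 5.85 × 40 = 271.44 mm
late-season: 0.78 × 3.20 × 40 = 99.84 mm
Seasonal total = 500.19 mm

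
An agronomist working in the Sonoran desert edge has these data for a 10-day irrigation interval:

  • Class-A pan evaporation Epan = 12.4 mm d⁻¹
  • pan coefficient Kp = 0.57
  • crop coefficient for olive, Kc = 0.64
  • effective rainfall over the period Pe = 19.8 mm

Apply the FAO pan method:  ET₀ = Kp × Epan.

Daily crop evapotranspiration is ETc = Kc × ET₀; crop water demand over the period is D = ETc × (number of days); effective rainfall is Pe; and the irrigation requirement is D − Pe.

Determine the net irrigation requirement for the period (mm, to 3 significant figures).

25.4 mm

ET₀ = 0.57 × 12.4 = 7.0680 mm/d
ETc = Kc × ET₀ = 0.64 × 7.0680 = 4.5235 mm/d
Crop demand D = ETc × 10 d = 4.5235 × 10 = 45.235 mm
D − Pe = 45.235 − 19.8 = 25.435 mm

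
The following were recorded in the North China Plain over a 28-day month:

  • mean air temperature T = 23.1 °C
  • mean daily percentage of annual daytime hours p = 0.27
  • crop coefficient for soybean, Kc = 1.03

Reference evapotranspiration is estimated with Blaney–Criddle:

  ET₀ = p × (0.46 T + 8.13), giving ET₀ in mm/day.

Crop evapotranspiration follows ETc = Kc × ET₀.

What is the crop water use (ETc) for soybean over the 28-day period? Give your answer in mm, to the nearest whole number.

ET₀ = 0.27 × (0.46 × 23.1 + 8.13) = 0.27 × 18.756 = 5.0641 mm/d
ETc = Kc × ET₀ = 1.03 × 5.0641 = 5.2160 mm/d
Over 28 days: 5.2160 × 28 = 146.048 mm

146 mm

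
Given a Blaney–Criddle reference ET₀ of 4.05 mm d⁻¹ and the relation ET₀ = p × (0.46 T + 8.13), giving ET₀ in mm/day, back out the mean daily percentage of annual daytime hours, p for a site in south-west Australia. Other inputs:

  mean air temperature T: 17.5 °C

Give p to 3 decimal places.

p = ET₀ / (0.46 T + 8.13) = 4.05 / (0.46 × 17.5 + 8.13) = 4.05 / 16.180 = 0.2503

0.250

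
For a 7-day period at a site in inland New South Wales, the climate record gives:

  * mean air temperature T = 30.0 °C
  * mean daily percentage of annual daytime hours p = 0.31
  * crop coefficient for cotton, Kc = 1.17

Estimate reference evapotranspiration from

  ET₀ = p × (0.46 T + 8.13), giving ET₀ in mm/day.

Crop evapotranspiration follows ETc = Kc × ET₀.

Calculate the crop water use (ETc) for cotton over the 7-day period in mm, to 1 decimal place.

ET₀ = 0.31 × (0.46 × 30.0 + 8.13) = 0.31 × 21.930 = 6.7983 mm/d
ETc = Kc × ET₀ = 1.17 × 6.7983 = 7.9540 mm/d
Over 7 days: 7.9540 × 7 = 55.678 mm

55.7 mm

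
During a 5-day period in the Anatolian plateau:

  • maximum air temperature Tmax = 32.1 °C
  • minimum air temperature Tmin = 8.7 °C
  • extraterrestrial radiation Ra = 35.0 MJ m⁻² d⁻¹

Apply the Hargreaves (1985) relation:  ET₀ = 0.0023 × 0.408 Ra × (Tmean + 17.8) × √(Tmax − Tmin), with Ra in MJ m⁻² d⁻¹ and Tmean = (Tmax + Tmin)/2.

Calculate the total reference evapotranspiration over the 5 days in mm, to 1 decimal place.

Tmean = (32.1 + 8.7)/2 = 20.40 °C
0.408 Ra = 0.408 × 35.0 = 14.2800 mm/d equivalent
ET₀ = 0.0023 × 14.2800 × (20.40 + 17.8) × √23.4 = 0.0023 × 14.2800 × 38.20 × 4.8374 = 6.0692 mm/d
Over 5 days: 6.0692 × 5 = 30.346 mm

30.3 mm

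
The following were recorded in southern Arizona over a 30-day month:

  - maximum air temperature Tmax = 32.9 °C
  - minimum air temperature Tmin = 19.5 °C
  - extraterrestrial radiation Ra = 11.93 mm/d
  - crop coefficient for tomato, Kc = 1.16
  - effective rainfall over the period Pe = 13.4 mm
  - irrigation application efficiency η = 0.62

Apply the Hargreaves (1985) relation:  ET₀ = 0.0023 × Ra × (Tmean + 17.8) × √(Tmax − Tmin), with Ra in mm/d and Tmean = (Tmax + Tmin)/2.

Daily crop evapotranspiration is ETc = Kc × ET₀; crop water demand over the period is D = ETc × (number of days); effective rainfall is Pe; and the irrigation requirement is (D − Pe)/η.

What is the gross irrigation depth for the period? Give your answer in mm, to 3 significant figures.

226 mm

Tmean = (32.9 + 19.5)/2 = 26.20 °C
ET₀ = 0.0023 × 11.93 × (26.20 + 17.8) × √13.4 = 0.0023 × 11.93 × 44.00 × 3.6606 = 4.4195 mm/d
ETc = Kc × ET₀ = 1.16 × 4.4195 = 5.1266 mm/d
Crop demand D = ETc × 30 d = 5.1266 × 30 = 153.798 mm
D − Pe = 153.798 − 13.4 = 140.398 mm
Gross irrigation = 140.398 / 0.62 = 226.448 mm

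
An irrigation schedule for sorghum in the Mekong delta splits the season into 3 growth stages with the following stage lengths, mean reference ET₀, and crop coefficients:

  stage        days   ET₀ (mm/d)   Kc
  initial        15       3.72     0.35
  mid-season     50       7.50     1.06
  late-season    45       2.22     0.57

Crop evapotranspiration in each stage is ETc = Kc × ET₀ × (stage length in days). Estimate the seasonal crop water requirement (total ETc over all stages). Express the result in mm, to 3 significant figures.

initial: 0.35 × 3.72 × 15 = 19.53 mm
mid-season: 1.06 × 7.50 × 50 = 397.50 mm
late-season: 0.57 × 2.22 × 45 = 56.94 mm
Seasonal total = 473.97 mm

474 mm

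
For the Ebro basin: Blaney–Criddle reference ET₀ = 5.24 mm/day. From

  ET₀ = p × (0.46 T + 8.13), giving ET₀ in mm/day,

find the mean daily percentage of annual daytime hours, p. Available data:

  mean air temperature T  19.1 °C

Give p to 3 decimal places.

p = ET₀ / (0.46 T + 8.13) = 5.24 / (0.46 × 19.1 + 8.13) = 5.24 / 16.916 = 0.3098

0.310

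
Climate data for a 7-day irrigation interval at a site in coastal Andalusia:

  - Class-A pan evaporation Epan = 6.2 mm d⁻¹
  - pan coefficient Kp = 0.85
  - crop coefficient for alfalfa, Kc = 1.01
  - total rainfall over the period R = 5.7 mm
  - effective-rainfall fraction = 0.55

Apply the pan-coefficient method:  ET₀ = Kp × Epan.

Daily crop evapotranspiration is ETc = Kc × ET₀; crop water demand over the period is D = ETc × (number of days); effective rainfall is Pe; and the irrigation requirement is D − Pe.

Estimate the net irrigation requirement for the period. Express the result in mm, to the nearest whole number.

34 mm

ET₀ = 0.85 × 6.2 = 5.2700 mm/d
ETc = Kc × ET₀ = 1.01 × 5.2700 = 5.3227 mm/d
Crop demand D = ETc × 7 d = 5.3227 × 7 = 37.259 mm
Pe = 0.55 × 5.7 = 3.135 mm
D − Pe = 37.259 − 3.135 = 34.124 mm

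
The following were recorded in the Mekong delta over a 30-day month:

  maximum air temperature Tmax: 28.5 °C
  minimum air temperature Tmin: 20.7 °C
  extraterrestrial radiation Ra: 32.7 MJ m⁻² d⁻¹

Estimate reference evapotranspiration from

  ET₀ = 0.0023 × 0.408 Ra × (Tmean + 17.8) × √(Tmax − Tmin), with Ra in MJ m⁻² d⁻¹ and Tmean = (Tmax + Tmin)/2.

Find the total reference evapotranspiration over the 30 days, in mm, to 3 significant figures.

109 mm

Tmean = (28.5 + 20.7)/2 = 24.60 °C
0.408 Ra = 0.408 × 32.7 = 13.3416 mm/d equivalent
ET₀ = 0.0023 × 13.3416 × (24.60 + 17.8) × √7.8 = 0.0023 × 13.3416 × 42.40 × 2.7928 = 3.6336 mm/d
Over 30 days: 3.6336 × 30 = 109.008 mm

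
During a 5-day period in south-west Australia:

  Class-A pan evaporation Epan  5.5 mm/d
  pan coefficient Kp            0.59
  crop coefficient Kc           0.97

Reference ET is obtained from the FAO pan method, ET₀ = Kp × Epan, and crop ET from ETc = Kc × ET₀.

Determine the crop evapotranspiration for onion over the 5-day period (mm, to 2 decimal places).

ET₀ = 0.59 × 5.5 = 3.2450 mm/d
ETc = Kc × ET₀ = 0.97 × 3.2450 = 3.1477 mm/d
Over 5 days: 3.1477 × 5 = 15.739 mm

15.74 mm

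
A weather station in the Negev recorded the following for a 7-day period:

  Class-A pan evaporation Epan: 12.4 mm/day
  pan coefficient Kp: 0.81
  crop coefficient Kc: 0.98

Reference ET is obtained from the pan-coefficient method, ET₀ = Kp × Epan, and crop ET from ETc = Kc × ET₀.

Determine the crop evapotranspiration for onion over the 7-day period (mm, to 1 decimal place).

68.9 mm

ET₀ = 0.81 × 12.4 = 10.0440 mm/d
ETc = Kc × ET₀ = 0.98 × 10.0440 = 9.8431 mm/d
Over 7 days: 9.8431 × 7 = 68.902 mm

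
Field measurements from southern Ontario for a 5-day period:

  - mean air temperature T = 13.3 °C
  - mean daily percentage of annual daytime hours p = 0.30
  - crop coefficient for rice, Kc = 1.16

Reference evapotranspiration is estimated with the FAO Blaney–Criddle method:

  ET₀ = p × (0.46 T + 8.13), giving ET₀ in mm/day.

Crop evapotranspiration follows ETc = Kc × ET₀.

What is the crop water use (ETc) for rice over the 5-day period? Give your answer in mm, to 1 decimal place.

24.8 mm

ET₀ = 0.30 × (0.46 × 13.3 + 8.13) = 0.30 × 14.248 = 4.2744 mm/d
ETc = Kc × ET₀ = 1.16 × 4.2744 = 4.9583 mm/d
Over 5 days: 4.9583 × 5 = 24.792 mm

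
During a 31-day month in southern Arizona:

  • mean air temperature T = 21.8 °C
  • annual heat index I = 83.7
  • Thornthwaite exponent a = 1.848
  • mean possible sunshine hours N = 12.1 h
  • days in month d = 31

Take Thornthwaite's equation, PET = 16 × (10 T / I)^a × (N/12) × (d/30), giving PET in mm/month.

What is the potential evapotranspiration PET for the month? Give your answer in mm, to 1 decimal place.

97.8 mm

10T/I = 10 × 21.8 / 83.7 = 2.6045
(10T/I)^a = 2.6045^1.848 = 5.8649
Uncorrected PET = 16 × 5.8649 = 93.838 mm
Correction = (N/12)(d/30) = (12.1/12)(31/30) = 1.0419
PET = 93.838 × 1.0419 = 97.770 mm/month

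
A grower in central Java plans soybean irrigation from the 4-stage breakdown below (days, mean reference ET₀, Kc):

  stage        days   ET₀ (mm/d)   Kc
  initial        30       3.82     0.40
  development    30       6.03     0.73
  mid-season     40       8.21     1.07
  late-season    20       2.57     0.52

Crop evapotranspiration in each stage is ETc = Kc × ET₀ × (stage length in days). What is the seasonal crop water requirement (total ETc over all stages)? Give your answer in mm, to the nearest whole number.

556 mm

initial: 0.40 × 3.82 × 30 = 45.84 mm
development: 0.73 × 6.03 × 30 = 132.06 mm
mid-season: 1.07 × 8.21 × 40 = 351.39 mm
late-season: 0.52 × 2.57 × 20 = 26.73 mm
Seasonal total = 556.02 mm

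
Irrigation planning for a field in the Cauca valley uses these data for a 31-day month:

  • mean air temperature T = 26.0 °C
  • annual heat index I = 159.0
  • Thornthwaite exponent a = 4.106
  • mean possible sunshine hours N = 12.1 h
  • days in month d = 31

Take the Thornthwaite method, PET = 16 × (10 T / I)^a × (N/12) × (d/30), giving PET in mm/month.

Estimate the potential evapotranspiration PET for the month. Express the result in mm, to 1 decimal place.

10T/I = 10 × 26.0 / 159.0 = 1.6352
(10T/I)^a = 1.6352^4.106 = 7.5322
Uncorrected PET = 16 × 7.5322 = 120.515 mm
Correction = (N/12)(d/30) = (12.1/12)(31/30) = 1.0419
PET = 120.515 × 1.0419 = 125.565 mm/month

125.6 mm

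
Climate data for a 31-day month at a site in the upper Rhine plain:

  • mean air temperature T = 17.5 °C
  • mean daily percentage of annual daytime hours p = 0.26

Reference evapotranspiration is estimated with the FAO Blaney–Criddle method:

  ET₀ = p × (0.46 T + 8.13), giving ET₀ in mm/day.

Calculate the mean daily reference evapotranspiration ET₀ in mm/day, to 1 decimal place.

4.2 mm/day

ET₀ = 0.26 × (0.46 × 17.5 + 8.13) = 0.26 × 16.180 = 4.2068 mm/d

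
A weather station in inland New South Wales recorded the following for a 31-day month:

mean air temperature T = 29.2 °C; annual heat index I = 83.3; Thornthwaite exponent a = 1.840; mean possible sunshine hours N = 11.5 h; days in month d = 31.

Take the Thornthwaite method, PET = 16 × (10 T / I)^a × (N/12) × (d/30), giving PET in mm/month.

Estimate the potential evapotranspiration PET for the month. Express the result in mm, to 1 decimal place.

159.3 mm

10T/I = 10 × 29.2 / 83.3 = 3.5054
(10T/I)^a = 3.5054^1.840 = 10.0535
Uncorrected PET = 16 × 10.0535 = 160.856 mm
Correction = (N/12)(d/30) = (11.5/12)(31/30) = 0.9903
PET = 160.856 × 0.9903 = 159.296 mm/month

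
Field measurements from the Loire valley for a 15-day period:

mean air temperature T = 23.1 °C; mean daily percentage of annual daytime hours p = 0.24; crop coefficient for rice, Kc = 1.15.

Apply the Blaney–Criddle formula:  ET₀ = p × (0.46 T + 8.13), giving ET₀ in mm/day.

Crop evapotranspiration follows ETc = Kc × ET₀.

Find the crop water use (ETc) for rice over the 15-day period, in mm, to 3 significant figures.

77.6 mm

ET₀ = 0.24 × (0.46 × 23.1 + 8.13) = 0.24 × 18.756 = 4.5014 mm/d
ETc = Kc × ET₀ = 1.15 × 4.5014 = 5.1766 mm/d
Over 15 days: 5.1766 × 15 = 77.649 mm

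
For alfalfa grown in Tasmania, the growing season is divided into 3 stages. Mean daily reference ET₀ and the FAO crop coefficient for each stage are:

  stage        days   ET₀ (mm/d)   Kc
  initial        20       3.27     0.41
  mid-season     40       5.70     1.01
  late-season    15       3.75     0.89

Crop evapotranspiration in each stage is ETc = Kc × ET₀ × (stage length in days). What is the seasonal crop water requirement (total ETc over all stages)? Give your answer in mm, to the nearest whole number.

307 mm

initial: 0.41 × 3.27 × 20 = 26.81 mm
mid-season: 1.01 × 5.70 × 40 = 230.28 mm
late-season: 0.89 × 3.75 × 15 = 50.06 mm
Seasonal total = 307.15 mm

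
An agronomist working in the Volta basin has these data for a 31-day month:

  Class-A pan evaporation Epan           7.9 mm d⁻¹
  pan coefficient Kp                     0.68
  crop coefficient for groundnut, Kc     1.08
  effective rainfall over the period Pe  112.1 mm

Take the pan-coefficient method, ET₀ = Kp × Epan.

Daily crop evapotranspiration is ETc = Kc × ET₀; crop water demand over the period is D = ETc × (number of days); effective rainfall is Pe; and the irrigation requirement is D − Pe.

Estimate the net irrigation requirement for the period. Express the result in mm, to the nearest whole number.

68 mm

ET₀ = 0.68 × 7.9 = 5.3720 mm/d
ETc = Kc × ET₀ = 1.08 × 5.3720 = 5.8018 mm/d
Crop demand D = ETc × 31 d = 5.8018 × 31 = 179.856 mm
D − Pe = 179.856 − 112.1 = 67.756 mm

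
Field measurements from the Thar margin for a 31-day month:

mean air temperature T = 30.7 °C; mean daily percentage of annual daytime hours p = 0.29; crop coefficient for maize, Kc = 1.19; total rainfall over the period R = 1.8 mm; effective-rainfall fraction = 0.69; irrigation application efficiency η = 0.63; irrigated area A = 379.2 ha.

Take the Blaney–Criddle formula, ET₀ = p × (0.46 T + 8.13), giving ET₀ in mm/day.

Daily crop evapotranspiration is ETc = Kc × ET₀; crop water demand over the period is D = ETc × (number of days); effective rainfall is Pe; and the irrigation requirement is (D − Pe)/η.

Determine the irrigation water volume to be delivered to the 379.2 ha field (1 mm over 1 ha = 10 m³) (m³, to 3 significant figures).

ET₀ = 0.29 × (0.46 × 30.7 + 8.13) = 0.29 × 22.252 = 6.4531 mm/d
ETc = Kc × ET₀ = 1.19 × 6.4531 = 7.6792 mm/d
Crop demand D = ETc × 31 d = 7.6792 × 31 = 238.055 mm
Pe = 0.69 × 1.8 = 1.242 mm
D − Pe = 238.055 − 1.242 = 236.813 mm
Gross irrigation = 236.813 / 0.63 = 375.894 mm
Volume = 375.894 mm × 379.2 ha × 10 = 1425390.0 m³

1430000 m³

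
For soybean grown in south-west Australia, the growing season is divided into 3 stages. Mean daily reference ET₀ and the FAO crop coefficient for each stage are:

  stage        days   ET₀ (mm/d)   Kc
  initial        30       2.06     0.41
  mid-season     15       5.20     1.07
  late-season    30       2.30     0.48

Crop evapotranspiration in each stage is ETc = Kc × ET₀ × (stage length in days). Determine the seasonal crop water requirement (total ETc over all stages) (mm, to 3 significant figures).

142 mm

initial: 0.41 × 2.06 × 30 = 25.34 mm
mid-season: 1.07 × 5.20 × 15 = 83.46 mm
late-season: 0.48 × 2.30 × 30 = 33.12 mm
Seasonal total = 141.92 mm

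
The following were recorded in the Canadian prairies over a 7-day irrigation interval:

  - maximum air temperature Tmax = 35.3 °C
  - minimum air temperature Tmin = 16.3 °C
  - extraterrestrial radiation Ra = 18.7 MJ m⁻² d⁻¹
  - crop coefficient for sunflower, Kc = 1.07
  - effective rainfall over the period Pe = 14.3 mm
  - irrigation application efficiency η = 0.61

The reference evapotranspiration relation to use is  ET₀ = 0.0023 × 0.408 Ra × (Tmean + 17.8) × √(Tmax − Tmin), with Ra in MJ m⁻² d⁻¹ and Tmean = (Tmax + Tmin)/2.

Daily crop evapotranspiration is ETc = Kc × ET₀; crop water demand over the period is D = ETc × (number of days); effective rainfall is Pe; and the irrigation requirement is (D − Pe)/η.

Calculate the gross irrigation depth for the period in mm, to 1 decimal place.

17.5 mm

Tmean = (35.3 + 16.3)/2 = 25.80 °C
0.408 Ra = 0.408 × 18.7 = 7.6296 mm/d equivalent
ET₀ = 0.0023 × 7.6296 × (25.80 + 17.8) × √19.0 = 0.0023 × 7.6296 × 43.60 × 4.3589 = 3.3350 mm/d
ETc = Kc × ET₀ = 1.07 × 3.3350 = 3.5685 mm/d
Crop demand D = ETc × 7 d = 3.5685 × 7 = 24.980 mm
D − Pe = 24.980 − 14.3 = 10.680 mm
Gross irrigation = 10.680 / 0.61 = 17.508 mm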